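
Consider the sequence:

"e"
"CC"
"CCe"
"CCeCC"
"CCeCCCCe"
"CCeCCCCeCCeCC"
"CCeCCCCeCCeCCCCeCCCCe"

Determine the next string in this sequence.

This is a Fibonacci-style word recurrence s(k) = s(k−1)·s(k−2): e.g. CC·e = CCe.
The next term joins CCeCCCCeCCeCCCCeCCCCe and CCeCCCCeCCeCC.

CCeCCCCeCCeCCCCeCCCCeCCeCCCCeCCeCC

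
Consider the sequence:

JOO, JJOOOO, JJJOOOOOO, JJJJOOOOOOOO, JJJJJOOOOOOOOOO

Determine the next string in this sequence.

JJJJJJOOOOOOOOOOOO

Term n consists of n J's, followed by 2n O's (n = 1, 2, …).
Setting n = 6 gives 6, 12 characters in each block.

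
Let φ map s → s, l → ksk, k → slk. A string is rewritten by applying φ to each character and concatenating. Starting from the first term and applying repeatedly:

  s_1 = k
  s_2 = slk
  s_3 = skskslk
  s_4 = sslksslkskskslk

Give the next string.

Rewriting the 15 symbols of sslksslkskskslk one by one yields s s ksk slk s s ksk slk s slk s slk s ksk slk; concatenated:

sskskslksskskslksslksslkskskslk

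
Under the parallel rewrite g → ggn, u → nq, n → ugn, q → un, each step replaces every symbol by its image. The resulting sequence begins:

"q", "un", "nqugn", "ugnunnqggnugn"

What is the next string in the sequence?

nqggnugnnqugnugnunggnggnugnnqggnugn

φ(ugnunnqggnugn) expands symbol-by-symbol to nq ggn ugn nq ugn ugn un ggn ggn ugn nq ggn ugn; joining the 13 pieces gives the next term.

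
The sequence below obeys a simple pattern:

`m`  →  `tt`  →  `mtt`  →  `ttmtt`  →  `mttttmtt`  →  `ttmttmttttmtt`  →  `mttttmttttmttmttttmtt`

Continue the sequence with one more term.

ttmttmttttmttmttttmttttmttmttttmtt

This is a Fibonacci-style word recurrence s(k) = s(k−2)·s(k−1): e.g. m·tt = mtt.
Continuing: ttmttmttttmtt · mttttmttttmttmttttmtt gives term 8.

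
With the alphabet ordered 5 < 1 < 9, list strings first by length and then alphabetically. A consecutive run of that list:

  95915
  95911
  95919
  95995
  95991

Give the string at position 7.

Stepping forward 2 times from 95991: 95991 → 95999, then the target.

91555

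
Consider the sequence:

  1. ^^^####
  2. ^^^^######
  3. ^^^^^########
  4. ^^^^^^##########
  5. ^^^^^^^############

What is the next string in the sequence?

Term n consists of n+1 ^'s, followed by 2n #'s, where the shown terms are n = 2, 3, 4, 5, 6.
At n = 7 the blocks have lengths 8, 14.

^^^^^^^^##############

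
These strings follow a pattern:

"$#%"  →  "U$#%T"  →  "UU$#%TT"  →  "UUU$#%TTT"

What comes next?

UUUU$#%TTTT

Every step adds U to the front and T to the end of the previous string.
One more step from UUU$#%TTT gives the answer.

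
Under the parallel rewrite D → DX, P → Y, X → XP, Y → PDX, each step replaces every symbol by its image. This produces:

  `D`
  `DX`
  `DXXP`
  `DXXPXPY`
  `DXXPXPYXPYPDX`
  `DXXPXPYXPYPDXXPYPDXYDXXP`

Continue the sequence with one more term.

Rewriting the 24 symbols of DXXPXPYXPYPDXXPYPDXYDXXP one by one yields DX XP XP Y XP Y PDX XP Y PDX Y DX XP XP Y PDX Y DX XP PDX DX XP XP Y; concatenated:

DXXPXPYXPYPDXXPYPDXYDXXPXPYPDXYDXXPPDXDXXPXPY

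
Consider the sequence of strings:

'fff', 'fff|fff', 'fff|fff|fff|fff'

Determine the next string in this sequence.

fff|fff|fff|fff|fff|fff|fff|fff

s(k+1) = s(k)·|·s(k) — each term doubles the last with '|' between the halves.
One more doubling of fff|fff|fff|fff gives the answer.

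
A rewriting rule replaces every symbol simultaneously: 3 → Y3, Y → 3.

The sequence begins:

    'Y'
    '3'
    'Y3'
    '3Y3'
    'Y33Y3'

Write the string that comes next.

3Y3Y33Y3

Expanding Y33Y3: Y→3, 3→Y3, 3→Y3, Y→3, 3→Y3. Concatenated: 3 Y3 Y3 3 Y3.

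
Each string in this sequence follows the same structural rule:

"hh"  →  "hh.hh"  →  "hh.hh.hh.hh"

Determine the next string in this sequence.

s(k+1) = s(k)·.·s(k) — each term doubles the last with '.' between the halves.
Doubling hh.hh.hh.hh with '.' between the halves:

hh.hh.hh.hh.hh.hh.hh.hh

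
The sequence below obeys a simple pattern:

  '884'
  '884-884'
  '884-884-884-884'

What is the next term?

s(k+1) = s(k)·-·s(k) — each term doubles the last with '-' between the halves.
One more doubling of 884-884-884-884 gives the answer.

884-884-884-884-884-884-884-884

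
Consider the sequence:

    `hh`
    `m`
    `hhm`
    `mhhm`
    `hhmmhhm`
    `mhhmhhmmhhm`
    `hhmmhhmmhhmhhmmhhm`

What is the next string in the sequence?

mhhmhhmmhhmhhmmhhmmhhmhhmmhhm

Each term (from the third on) is the two preceding terms concatenated in order: term 3 = hh·m = hhm.
The next term joins mhhmhhmmhhm and hhmmhhmmhhmhhmmhhm.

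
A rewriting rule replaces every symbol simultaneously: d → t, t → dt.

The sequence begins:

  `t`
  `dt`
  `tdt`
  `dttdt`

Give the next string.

Apply φ to dttdt symbol by symbol: d→t, t→dt, t→dt, d→t, t→dt; joined: t dt dt t dt.

tdtdttdt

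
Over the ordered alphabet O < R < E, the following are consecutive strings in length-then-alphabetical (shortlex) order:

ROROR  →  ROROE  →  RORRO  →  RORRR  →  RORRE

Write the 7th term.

RORER

Advancing 2 positions from RORRE through RORRE → ROREO reaches term 7.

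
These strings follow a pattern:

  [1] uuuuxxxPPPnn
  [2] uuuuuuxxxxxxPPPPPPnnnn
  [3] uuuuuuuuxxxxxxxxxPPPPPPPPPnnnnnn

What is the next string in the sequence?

Each string has the form u^{2n+2} x^{3n} P^{3n} n^{2n} (n = 1, 2, …).
For the next term, n = 4, so the run lengths are 10, 12, 12, 8.

uuuuuuuuuuxxxxxxxxxxxxPPPPPPPPPPPPnnnnnnnn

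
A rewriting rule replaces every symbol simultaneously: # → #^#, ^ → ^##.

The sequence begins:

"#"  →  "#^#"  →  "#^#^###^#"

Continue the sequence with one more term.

#^#^###^#^###^##^##^#^###^#

Rewriting each symbol of #^#^###^#: #→#^#, ^→^##, #→#^#, ^→^##, #→#^#, #→#^#, #→#^#, ^→^##, #→#^#, which concatenates to #^# ^## #^# ^## #^# #^# #^# ^## #^#.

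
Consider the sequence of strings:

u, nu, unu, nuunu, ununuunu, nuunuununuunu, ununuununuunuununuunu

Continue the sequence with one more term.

Each term (from the third on) is the two preceding terms concatenated in order: term 3 = u·nu = unu.
The next term joins nuunuununuunu and ununuununuunuununuunu.

nuunuununuunuununuununuunuununuunu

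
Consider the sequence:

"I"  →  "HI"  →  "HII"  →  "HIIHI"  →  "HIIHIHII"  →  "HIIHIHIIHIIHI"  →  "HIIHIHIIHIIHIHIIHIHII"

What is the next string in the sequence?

HIIHIHIIHIIHIHIIHIHIIHIIHIHIIHIIHI

This is a Fibonacci-style word recurrence s(k) = s(k−1)·s(k−2): e.g. HI·I = HII.
Continuing: HIIHIHIIHIIHIHIIHIHII · HIIHIHIIHIIHI gives term 8.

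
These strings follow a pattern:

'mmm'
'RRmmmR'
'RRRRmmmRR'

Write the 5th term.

s(k+1) = RR·s(k)·R, so each term gains RR as a prefix and R as a suffix.
From RRRRmmmRR, 2 further steps: RRRRmmmRR → RRRRRRmmmRRR → (answer).

RRRRRRRRmmmRRRR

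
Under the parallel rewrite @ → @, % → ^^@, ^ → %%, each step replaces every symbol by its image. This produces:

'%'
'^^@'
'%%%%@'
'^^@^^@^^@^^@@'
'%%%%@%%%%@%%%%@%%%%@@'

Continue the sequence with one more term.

φ(%%%%@%%%%@%%%%@%%%%@@) expands symbol-by-symbol to ^^@ ^^@ ^^@ ^^@ @ ^^@ ^^@ ^^@ ^^@ @ ^^@ ^^@ ^^@ ^^@ @ ^^@ ^^@ ^^@ ^^@ @ @; joining the 21 pieces gives the next term.

^^@^^@^^@^^@@^^@^^@^^@^^@@^^@^^@^^@^^@@^^@^^@^^@^^@@@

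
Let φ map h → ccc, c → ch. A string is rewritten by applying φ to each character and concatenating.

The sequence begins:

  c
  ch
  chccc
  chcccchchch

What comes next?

chcccchchchchcccchcccchccc

Apply φ to chcccchchch symbol by symbol: c→ch, h→ccc, c→ch, c→ch, c→ch, c→ch, h→ccc, c→ch, h→ccc, c→ch, h→ccc; joined: ch ccc ch ch ch ch ccc ch ccc ch ccc.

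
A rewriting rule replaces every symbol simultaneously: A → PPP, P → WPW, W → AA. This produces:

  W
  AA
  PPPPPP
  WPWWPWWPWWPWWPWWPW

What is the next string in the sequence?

AAWPWAAAAWPWAAAAWPWAAAAWPWAAAAWPWAAAAWPWAA

φ(WPWWPWWPWWPWWPWWPW) expands symbol-by-symbol to AA WPW AA AA WPW AA AA WPW AA AA WPW AA AA WPW AA AA WPW AA; joining the 18 pieces gives the next term.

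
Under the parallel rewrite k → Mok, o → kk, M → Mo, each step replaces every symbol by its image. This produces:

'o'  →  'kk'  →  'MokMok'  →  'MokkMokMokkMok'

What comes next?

Rewriting the 14 symbols of MokkMokMokkMok one by one yields Mo kk Mok Mok Mo kk Mok Mo kk Mok Mok Mo kk Mok; concatenated:

MokkMokMokMokkMokMokkMokMokMokkMok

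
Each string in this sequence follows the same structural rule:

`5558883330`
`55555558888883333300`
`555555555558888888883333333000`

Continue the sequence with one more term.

The n-th term is 4n-1 5's then 3n 8's then 2n+1 3's then n 0's (n = 1, 2, …).
Setting n = 4 gives 15, 12, 9, 4 characters in each block.

5555555555555558888888888883333333330000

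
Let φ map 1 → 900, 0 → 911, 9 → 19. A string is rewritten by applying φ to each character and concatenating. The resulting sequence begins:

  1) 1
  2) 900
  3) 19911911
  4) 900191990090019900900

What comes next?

1991191190019900191991191119911911900191991191119911911

Replace each of the 21 characters of 900191990090019900900 in place — 19 911 911 900 19 900 19 19 911 911 19 911 911 900 19 19 911 911 19 911 911 — and concatenate.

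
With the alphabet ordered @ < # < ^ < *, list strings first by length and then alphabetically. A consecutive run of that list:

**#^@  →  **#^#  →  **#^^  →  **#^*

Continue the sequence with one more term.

Treat **#^* as a base-4 numeral over the given alphabet and add one, carrying through any trailing *'s.

**#*@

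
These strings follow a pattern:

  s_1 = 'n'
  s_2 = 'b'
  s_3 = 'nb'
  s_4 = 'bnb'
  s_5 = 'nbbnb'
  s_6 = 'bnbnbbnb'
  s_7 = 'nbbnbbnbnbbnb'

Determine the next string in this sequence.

bnbnbbnbnbbnbbnbnbbnb

From term 3 onward, concatenate the second-to-last term with the last: n·b = nb, b·nb = bnb, …
So term 8 is bnbnbbnb·nbbnbbnbnbbnb.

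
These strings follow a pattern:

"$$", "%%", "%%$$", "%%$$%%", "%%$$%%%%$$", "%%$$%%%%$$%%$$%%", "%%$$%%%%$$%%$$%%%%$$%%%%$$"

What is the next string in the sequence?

%%$$%%%%$$%%$$%%%%$$%%%%$$%%$$%%%%$$%%$$%%

From term 3 onward, concatenate the last term with the second-to-last: %%·$$ = %%$$, %%$$·%% = %%$$%%, …
Continuing: %%$$%%%%$$%%$$%%%%$$%%%%$$ · %%$$%%%%$$%%$$%% gives term 8.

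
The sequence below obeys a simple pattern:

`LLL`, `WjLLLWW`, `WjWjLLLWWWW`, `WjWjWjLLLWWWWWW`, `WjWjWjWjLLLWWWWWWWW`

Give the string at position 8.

s(k+1) = Wj·s(k)·WW, so each term gains Wj as a prefix and WW as a suffix.
From WjWjWjWjLLLWWWWWWWW, 3 further steps: WjWjWjWjLLLWWWWWWWW → WjWjWjWjWjLLLWWWWWWWWWW → WjWjWjWjWjWjLLLWWWWWWWWWWWW → (answer).

WjWjWjWjWjWjWjLLLWWWWWWWWWWWWWW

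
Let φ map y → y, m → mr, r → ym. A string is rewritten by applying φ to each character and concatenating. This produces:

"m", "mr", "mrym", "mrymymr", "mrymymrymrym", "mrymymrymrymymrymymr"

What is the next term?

mrymymrymrymymrymymrymrymymrymrym

Replace each of the 20 characters of mrymymrymrymymrymymr in place — mr ym y mr y mr ym y mr ym y mr y mr ym y mr y mr ym — and concatenate.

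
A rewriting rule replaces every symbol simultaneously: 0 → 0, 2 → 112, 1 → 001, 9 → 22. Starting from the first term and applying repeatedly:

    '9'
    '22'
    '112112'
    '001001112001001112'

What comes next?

Rewriting the 18 symbols of 001001112001001112 one by one yields 0 0 001 0 0 001 001 001 112 0 0 001 0 0 001 001 001 112; concatenated:

00001000010010011120000100001001001112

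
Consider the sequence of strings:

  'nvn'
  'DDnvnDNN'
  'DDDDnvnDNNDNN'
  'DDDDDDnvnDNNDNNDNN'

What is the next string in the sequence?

s(k+1) = DD·s(k)·DNN, so each term gains DD as a prefix and DNN as a suffix.
Applying this once more to DDDDDDnvnDNNDNNDNN:

DDDDDDDDnvnDNNDNNDNNDNN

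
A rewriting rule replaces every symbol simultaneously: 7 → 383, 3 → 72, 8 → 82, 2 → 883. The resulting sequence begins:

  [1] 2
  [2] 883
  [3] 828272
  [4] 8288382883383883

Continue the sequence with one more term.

Replace each of the 16 characters of 8288382883383883 in place — 82 883 82 82 72 82 883 82 82 72 72 82 72 82 82 72 — and concatenate.

8288382827282883828272728272828272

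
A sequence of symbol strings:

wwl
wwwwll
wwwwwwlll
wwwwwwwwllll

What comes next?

Reading off run lengths: w runs 2, 4, 6, 8; l runs 1, 2, 3, 4 — each is linear in n (n = 1, 2, …).
Setting n = 5 gives 10, 5 characters in each block.

wwwwwwwwwwlllll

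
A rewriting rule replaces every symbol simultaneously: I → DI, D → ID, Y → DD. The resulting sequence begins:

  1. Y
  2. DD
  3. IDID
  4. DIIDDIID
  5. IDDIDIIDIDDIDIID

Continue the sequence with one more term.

Rewriting the 16 symbols of IDDIDIIDIDDIDIID one by one yields DI ID ID DI ID DI DI ID DI ID ID DI ID DI DI ID; concatenated:

DIIDIDDIIDDIDIIDDIIDIDDIIDDIDIID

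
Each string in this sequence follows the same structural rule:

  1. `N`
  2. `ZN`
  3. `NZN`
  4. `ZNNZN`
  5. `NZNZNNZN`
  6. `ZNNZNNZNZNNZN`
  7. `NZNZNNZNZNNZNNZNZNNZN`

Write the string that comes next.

ZNNZNNZNZNNZNNZNZNNZNZNNZNNZNZNNZN

From term 3 onward, concatenate the second-to-last term with the last: N·ZN = NZN, ZN·NZN = ZNNZN, …
The next term joins ZNNZNNZNZNNZN and NZNZNNZNZNNZNNZNZNNZN.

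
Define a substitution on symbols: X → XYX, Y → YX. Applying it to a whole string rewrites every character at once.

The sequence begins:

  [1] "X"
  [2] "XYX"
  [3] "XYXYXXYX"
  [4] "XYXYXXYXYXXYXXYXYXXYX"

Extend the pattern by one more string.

φ(XYXYXXYXYXXYXXYXYXXYX) expands symbol-by-symbol to XYX YX XYX YX XYX XYX YX XYX YX XYX XYX YX XYX XYX YX XYX YX XYX XYX YX XYX; joining the 21 pieces gives the next term.

XYXYXXYXYXXYXXYXYXXYXYXXYXXYXYXXYXXYXYXXYXYXXYXXYXYXXYX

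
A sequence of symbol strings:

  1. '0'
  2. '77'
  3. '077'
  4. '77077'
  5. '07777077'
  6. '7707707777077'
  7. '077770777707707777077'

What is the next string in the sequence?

7707707777077077770777707707777077

Each term (from the third on) is the two preceding terms concatenated in order: term 3 = 0·77 = 077.
The next term joins 7707707777077 and 077770777707707777077.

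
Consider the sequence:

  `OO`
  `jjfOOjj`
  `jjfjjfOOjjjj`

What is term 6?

jjfjjfjjfjjfjjfOOjjjjjjjjjj

Every step adds jjf to the front and jj to the end of the previous string.
From jjfjjfOOjjjj, 3 further steps: jjfjjfOOjjjj → jjfjjfjjfOOjjjjjj → jjfjjfjjfjjfOOjjjjjjjj → (answer).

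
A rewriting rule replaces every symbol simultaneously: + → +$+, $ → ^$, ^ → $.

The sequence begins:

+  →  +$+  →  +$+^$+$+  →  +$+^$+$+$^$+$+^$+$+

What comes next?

Rewriting the 19 symbols of +$+^$+$+$^$+$+^$+$+ one by one yields +$+ ^$ +$+ $ ^$ +$+ ^$ +$+ ^$ $ ^$ +$+ ^$ +$+ $ ^$ +$+ ^$ +$+; concatenated:

+$+^$+$+$^$+$+^$+$+^$$^$+$+^$+$+$^$+$+^$+$+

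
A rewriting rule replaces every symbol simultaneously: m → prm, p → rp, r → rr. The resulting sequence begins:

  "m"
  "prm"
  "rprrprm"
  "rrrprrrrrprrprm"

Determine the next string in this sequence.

Applying the rule to each of the 15 symbols of rrrprrrrrprrprm gives the pieces rr rr rr rp rr rr rr rr rr rp rr rr rp rr prm, which concatenate to the answer.

rrrrrrrprrrrrrrrrrrprrrrrprrprm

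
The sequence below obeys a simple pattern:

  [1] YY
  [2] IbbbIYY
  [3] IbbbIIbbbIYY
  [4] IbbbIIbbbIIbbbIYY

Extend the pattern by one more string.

The strings grow by a fixed prefix IbbbI each time.
Applying this once more to IbbbIIbbbIIbbbIYY:

IbbbIIbbbIIbbbIIbbbIYY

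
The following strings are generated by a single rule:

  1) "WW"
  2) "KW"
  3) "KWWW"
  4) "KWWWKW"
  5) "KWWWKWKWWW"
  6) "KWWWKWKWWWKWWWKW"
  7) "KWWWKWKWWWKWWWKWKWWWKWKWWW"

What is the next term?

KWWWKWKWWWKWWWKWKWWWKWKWWWKWWWKWKWWWKWWWKW

From term 3 onward, concatenate the last term with the second-to-last: KW·WW = KWWW, KWWW·KW = KWWWKW, …
The next term joins KWWWKWKWWWKWWWKWKWWWKWKWWW and KWWWKWKWWWKWWWKW.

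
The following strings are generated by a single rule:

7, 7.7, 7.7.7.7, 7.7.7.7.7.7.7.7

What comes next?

Every step duplicates the string with '.' between the halves.
One more doubling of 7.7.7.7.7.7.7.7 gives the answer.

7.7.7.7.7.7.7.7.7.7.7.7.7.7.7.7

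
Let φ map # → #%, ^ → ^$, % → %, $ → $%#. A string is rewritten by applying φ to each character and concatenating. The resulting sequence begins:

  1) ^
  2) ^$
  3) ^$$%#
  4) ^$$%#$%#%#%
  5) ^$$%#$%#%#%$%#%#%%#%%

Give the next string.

^$$%#$%#%#%$%#%#%%#%%$%#%#%%#%%%#%%%

Applying the rule to each of the 21 symbols of ^$$%#$%#%#%$%#%#%%#%% gives the pieces ^$ $%# $%# % #% $%# % #% % #% % $%# % #% % #% % % #% % %, which concatenate to the answer.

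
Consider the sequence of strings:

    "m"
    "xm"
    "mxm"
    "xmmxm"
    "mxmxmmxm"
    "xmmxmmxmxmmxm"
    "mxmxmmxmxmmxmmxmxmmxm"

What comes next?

This is a Fibonacci-style word recurrence s(k) = s(k−2)·s(k−1): e.g. m·xm = mxm.
The next term joins xmmxmmxmxmmxm and mxmxmmxmxmmxmmxmxmmxm.

xmmxmmxmxmmxmmxmxmmxmxmmxmmxmxmmxm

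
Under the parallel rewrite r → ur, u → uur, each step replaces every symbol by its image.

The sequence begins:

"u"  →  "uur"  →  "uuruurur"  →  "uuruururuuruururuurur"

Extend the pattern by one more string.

φ(uuruururuuruururuurur) expands symbol-by-symbol to uur uur ur uur uur ur uur ur uur uur ur uur uur ur uur ur uur uur ur uur ur; joining the 21 pieces gives the next term.

uuruururuuruururuururuuruururuuruururuururuuruururuurur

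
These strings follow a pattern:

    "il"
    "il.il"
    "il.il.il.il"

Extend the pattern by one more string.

Every step duplicates the string with '.' between the halves.
One more doubling of il.il.il.il gives the answer.

il.il.il.il.il.il.il.il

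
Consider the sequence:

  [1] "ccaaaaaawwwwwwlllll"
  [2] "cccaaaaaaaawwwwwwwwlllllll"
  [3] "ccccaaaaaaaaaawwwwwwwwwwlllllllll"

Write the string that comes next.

cccccaaaaaaaaaaaawwwwwwwwwwwwlllllllllll

The n-th term is n-1 c's then 2n a's then 2n w's then 2n-1 l's, where the shown terms are n = 3, 4, 5.
At n = 6 the blocks have lengths 5, 12, 12, 11.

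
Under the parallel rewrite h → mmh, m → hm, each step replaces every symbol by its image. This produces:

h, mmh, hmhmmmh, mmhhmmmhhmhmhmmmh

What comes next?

hmhmmmhmmhhmhmhmmmhmmhhmmmhhmmmhhmhmhmmmh

Replace each of the 17 characters of mmhhmmmhhmhmhmmmh in place — hm hm mmh mmh hm hm hm mmh mmh hm mmh hm mmh hm hm hm mmh — and concatenate.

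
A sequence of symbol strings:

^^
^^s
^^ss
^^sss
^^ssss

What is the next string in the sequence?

Each term is the previous one with s appended.
Applying this once more to ^^ssss:

^^sssss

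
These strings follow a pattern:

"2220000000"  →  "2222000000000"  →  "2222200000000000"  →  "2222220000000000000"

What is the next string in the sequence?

Each string has the form 2^{n} 0^{2n+1}, where the shown terms are n = 3, 4, 5, 6.
At n = 7 the blocks have lengths 7, 15.

2222222000000000000000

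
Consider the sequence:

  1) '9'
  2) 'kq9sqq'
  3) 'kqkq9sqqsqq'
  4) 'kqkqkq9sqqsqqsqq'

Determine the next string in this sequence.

kqkqkqkq9sqqsqqsqqsqq

Each term wraps the previous one in kq on the left and sqq on the right.
One more step from kqkqkq9sqqsqqsqq gives the answer.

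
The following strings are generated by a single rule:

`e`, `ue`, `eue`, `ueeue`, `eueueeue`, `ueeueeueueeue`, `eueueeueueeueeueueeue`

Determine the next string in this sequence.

ueeueeueueeueeueueeueueeueeueueeue

From term 3 onward, concatenate the second-to-last term with the last: e·ue = eue, ue·eue = ueeue, …
The next term joins ueeueeueueeue and eueueeueueeueeueueeue.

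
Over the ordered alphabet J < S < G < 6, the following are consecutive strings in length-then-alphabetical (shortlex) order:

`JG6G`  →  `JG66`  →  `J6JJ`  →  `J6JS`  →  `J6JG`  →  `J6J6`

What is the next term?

J6SJ

The successor of J6J6 increments the rightmost position that isn't already 6 and resets every position after it to J.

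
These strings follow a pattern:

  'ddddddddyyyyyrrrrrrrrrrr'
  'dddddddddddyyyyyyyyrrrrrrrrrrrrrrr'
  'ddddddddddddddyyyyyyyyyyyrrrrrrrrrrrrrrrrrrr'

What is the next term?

dddddddddddddddddyyyyyyyyyyyyyyrrrrrrrrrrrrrrrrrrrrrrr

Term n consists of 3n+2 d's, followed by 3n-1 y's, followed by 4n+3 r's, where the shown terms are n = 2, 3, 4.
For the next term, n = 5, so the run lengths are 17, 14, 23.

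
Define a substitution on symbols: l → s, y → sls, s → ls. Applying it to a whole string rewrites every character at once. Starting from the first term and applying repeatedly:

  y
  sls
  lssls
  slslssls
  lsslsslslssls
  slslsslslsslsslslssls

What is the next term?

Replace each of the 21 characters of slslsslslsslsslslssls in place — ls s ls s ls ls s ls s ls ls s ls ls s ls s ls ls s ls — and concatenate.

lsslsslslsslsslslsslslsslsslslssls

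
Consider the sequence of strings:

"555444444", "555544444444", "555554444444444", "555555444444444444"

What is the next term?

The n-th term is n 5's then 2n 4's, where the shown terms are n = 3, 4, 5, 6.
Setting n = 7 gives 7, 14 characters in each block.

555555544444444444444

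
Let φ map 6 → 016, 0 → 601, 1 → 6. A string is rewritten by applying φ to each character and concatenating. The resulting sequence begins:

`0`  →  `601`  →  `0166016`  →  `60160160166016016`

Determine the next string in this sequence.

φ(60160160166016016) expands symbol-by-symbol to 016 601 6 016 601 6 016 601 6 016 016 601 6 016 601 6 016; joining the 17 pieces gives the next term.

01660160166016016601601601660160166016016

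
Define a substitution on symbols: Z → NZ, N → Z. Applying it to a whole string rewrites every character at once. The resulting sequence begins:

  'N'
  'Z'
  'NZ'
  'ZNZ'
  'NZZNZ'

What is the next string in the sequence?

Apply φ to NZZNZ symbol by symbol: N→Z, Z→NZ, Z→NZ, N→Z, Z→NZ; joined: Z NZ NZ Z NZ.

ZNZNZZNZ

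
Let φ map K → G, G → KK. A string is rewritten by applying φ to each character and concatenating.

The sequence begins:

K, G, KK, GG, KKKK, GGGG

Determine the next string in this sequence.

KKKKKKKK

Rewriting each symbol of GGGG: G→KK, G→KK, G→KK, G→KK, which concatenates to KK KK KK KK.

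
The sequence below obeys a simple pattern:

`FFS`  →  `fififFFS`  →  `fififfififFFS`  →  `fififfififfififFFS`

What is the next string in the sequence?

fififfififfififfififFFS

The strings grow by a fixed prefix fifif each time.
So the next term is fifif·fififfififfififFFS.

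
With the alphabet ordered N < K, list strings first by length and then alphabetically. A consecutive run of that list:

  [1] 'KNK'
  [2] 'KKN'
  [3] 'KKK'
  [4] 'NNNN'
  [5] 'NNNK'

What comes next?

The successor of NNNK increments the rightmost position that isn't already K and resets every position after it to N.

NNKN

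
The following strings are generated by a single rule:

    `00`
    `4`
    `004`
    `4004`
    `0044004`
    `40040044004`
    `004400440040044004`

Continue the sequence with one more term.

Each term (from the third on) is the two preceding terms concatenated in order: term 3 = 00·4 = 004.
Continuing: 40040044004 · 004400440040044004 gives term 8.

40040044004004400440040044004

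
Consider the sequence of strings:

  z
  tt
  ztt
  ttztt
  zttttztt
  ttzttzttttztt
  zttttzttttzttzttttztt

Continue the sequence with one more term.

This is a Fibonacci-style word recurrence s(k) = s(k−2)·s(k−1): e.g. z·tt = ztt.
Continuing: ttzttzttttztt · zttttzttttzttzttttztt gives term 8.

ttzttzttttzttzttttzttttzttzttttztt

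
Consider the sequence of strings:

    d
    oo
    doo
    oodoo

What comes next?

Each term (from the third on) is the two preceding terms concatenated in order: term 3 = d·oo = doo.
So term 5 is doo·oodoo.

doooodoo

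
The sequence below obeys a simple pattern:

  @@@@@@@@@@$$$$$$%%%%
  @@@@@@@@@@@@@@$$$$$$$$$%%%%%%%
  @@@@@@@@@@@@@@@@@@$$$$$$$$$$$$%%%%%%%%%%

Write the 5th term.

Reading off run lengths: @ runs 10, 14, 18; $ runs 6, 9, 12; % runs 4, 7, 10 — each is linear in n, where the shown terms are n = 2, 3, 4.
At n = 6 the blocks have lengths 26, 18, 16.

@@@@@@@@@@@@@@@@@@@@@@@@@@$$$$$$$$$$$$$$$$$$%%%%%%%%%%%%%%%%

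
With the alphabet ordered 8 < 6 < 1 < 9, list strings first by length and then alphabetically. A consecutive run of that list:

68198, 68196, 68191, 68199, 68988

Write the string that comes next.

Find the rightmost character of 68988 below 9, bump it to the next letter, and reset everything to its right to 8.

68986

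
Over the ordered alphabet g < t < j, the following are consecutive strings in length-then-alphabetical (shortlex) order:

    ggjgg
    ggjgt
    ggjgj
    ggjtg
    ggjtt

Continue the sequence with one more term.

Find the rightmost character of ggjtt below j, bump it to the next letter, and reset everything to its right to g.

ggjtj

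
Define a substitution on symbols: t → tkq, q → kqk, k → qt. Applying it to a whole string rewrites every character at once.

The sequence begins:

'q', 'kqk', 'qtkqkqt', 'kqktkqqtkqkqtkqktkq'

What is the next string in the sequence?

Replace each of the 19 characters of kqktkqqtkqkqtkqktkq in place — qt kqk qt tkq qt kqk kqk tkq qt kqk qt kqk tkq qt kqk qt tkq qt kqk — and concatenate.

qtkqkqttkqqtkqkkqktkqqtkqkqtkqktkqqtkqkqttkqqtkqk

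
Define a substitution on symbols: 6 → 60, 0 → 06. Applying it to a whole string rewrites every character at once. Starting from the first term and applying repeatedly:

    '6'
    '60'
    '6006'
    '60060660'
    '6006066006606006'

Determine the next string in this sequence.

Replace each of the 16 characters of 6006066006606006 in place — 60 06 06 60 06 60 60 06 06 60 60 06 60 06 06 60 — and concatenate.

60060660066060060660600660060660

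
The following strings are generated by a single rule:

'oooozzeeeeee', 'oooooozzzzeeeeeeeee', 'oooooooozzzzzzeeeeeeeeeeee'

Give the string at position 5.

oooooooooooozzzzzzzzzzeeeeeeeeeeeeeeeeee

Each string has the form o^{2n+2} z^{2n} e^{3n+3} (n = 1, 2, …).
At n = 5 the blocks have lengths 12, 10, 18.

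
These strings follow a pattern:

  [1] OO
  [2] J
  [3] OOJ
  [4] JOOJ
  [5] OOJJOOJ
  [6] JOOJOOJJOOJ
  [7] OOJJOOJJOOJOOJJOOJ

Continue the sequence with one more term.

From term 3 onward, concatenate the second-to-last term with the last: OO·J = OOJ, J·OOJ = JOOJ, …
So term 8 is JOOJOOJJOOJ·OOJJOOJJOOJOOJJOOJ.

JOOJOOJJOOJOOJJOOJJOOJOOJJOOJ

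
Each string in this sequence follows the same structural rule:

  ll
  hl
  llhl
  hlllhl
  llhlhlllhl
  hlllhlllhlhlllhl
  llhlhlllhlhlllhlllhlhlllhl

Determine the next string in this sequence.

Each term (from the third on) is the two preceding terms concatenated in order: term 3 = ll·hl = llhl.
Continuing: hlllhlllhlhlllhl · llhlhlllhlhlllhlllhlhlllhl gives term 8.

hlllhlllhlhlllhlllhlhlllhlhlllhlllhlhlllhl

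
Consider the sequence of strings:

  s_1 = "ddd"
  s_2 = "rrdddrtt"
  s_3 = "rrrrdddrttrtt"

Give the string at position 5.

Every step adds rr to the front and rtt to the end of the previous string.
From rrrrdddrttrtt, 2 further steps: rrrrdddrttrtt → rrrrrrdddrttrttrtt → (answer).

rrrrrrrrdddrttrttrttrtt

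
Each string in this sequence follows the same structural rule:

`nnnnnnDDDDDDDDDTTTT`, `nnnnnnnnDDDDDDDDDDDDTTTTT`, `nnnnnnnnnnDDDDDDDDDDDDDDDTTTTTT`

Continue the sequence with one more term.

Each string has the form n^{2n} D^{3n} T^{n+1}, where the shown terms are n = 3, 4, 5.
For the next term, n = 6, so the run lengths are 12, 18, 7.

nnnnnnnnnnnnDDDDDDDDDDDDDDDDDDTTTTTTT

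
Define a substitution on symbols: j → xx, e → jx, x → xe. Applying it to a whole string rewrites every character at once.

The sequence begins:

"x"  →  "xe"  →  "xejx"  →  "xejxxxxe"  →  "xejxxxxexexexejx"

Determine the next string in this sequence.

φ(xejxxxxexexexejx) expands symbol-by-symbol to xe jx xx xe xe xe xe jx xe jx xe jx xe jx xx xe; joining the 16 pieces gives the next term.

xejxxxxexexexejxxejxxejxxejxxxxe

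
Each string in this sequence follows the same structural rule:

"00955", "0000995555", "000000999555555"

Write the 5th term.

0000000000999995555555555

Each string has the form 0^{2n} 9^{n} 5^{2n} (n = 1, 2, …).
At n = 5 the blocks have lengths 10, 5, 10.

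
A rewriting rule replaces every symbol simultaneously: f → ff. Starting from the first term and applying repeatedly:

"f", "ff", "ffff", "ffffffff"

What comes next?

ffffffffffffffff

Apply φ to ffffffff symbol by symbol: f→ff, f→ff, f→ff, f→ff, f→ff, f→ff, f→ff, f→ff; joined: ff ff ff ff ff ff ff ff.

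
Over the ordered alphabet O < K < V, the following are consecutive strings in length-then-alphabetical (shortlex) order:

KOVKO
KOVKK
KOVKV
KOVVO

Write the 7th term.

Stepping forward 3 times from KOVVO: KOVVO → KOVVK → KOVVV, then the target.

KKOOO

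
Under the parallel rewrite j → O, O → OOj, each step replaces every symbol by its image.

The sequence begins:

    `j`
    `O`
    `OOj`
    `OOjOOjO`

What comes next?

OOjOOjOOOjOOjOOOj

Apply φ to OOjOOjO symbol by symbol: O→OOj, O→OOj, j→O, O→OOj, O→OOj, j→O, O→OOj; joined: OOj OOj O OOj OOj O OOj.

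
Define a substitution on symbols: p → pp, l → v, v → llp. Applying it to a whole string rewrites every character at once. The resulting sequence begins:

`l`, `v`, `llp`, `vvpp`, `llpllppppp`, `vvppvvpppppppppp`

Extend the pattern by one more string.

llpllpppppllpllppppppppppppppppppppp

Replace each of the 16 characters of vvppvvpppppppppp in place — llp llp pp pp llp llp pp pp pp pp pp pp pp pp pp pp — and concatenate.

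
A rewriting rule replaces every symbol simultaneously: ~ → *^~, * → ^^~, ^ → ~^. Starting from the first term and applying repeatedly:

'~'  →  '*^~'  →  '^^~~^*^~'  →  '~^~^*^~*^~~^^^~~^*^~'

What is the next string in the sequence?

φ(~^~^*^~*^~~^^^~~^*^~) expands symbol-by-symbol to *^~ ~^ *^~ ~^ ^^~ ~^ *^~ ^^~ ~^ *^~ *^~ ~^ ~^ ~^ *^~ *^~ ~^ ^^~ ~^ *^~; joining the 20 pieces gives the next term.

*^~~^*^~~^^^~~^*^~^^~~^*^~*^~~^~^~^*^~*^~~^^^~~^*^~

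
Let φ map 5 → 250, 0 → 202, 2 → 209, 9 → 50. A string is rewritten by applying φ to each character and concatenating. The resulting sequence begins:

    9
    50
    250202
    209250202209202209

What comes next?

Rewriting the 18 symbols of 209250202209202209 one by one yields 209 202 50 209 250 202 209 202 209 209 202 50 209 202 209 209 202 50; concatenated:

209202502092502022092022092092025020920220920920250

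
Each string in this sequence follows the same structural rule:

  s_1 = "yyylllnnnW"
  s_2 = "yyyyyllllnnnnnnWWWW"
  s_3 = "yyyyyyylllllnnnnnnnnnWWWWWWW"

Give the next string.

yyyyyyyyyllllllnnnnnnnnnnnnWWWWWWWWWW

Each string has the form y^{2n+1} l^{n+2} n^{3n} W^{3n-2} (n = 1, 2, …).
At n = 4 the blocks have lengths 9, 6, 12, 10.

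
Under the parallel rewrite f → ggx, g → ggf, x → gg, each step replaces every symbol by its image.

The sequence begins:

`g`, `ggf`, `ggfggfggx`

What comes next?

ggfggfggxggfggfggxggfggfgg

Expanding ggfggfggx: g→ggf, g→ggf, f→ggx, g→ggf, g→ggf, f→ggx, g→ggf, g→ggf, x→gg. Concatenated: ggf ggf ggx ggf ggf ggx ggf ggf gg.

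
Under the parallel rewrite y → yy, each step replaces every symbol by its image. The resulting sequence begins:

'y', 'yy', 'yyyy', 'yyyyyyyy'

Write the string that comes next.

Expanding yyyyyyyy: y→yy, y→yy, y→yy, y→yy, y→yy, y→yy, y→yy, y→yy. Concatenated: yy yy yy yy yy yy yy yy.

yyyyyyyyyyyyyyyy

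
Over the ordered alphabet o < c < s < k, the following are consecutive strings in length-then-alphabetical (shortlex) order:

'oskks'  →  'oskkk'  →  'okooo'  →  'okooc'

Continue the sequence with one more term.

okoos

Find the rightmost character of okooc below k, bump it to the next letter, and reset everything to its right to o.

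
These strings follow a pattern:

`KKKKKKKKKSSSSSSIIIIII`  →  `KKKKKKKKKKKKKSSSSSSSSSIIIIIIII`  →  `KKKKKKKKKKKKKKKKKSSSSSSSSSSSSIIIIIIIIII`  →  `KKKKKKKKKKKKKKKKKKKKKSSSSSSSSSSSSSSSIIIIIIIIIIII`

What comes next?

KKKKKKKKKKKKKKKKKKKKKKKKKSSSSSSSSSSSSSSSSSSIIIIIIIIIIIIII

The n-th term is 4n+1 K's then 3n S's then 2n+2 I's, where the shown terms are n = 2, 3, 4, 5.
At n = 6 the blocks have lengths 25, 18, 14.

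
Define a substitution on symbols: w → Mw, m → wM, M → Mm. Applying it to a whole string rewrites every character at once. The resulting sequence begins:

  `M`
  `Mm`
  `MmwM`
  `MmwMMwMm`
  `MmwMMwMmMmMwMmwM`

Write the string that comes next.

Applying the rule to each of the 16 symbols of MmwMMwMmMmMwMmwM gives the pieces Mm wM Mw Mm Mm Mw Mm wM Mm wM Mm Mw Mm wM Mw Mm, which concatenate to the answer.

MmwMMwMmMmMwMmwMMmwMMmMwMmwMMwMm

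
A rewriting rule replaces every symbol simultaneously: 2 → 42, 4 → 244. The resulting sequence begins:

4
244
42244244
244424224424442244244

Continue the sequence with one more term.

4224424424442244424224424442244244244424224424442244244

Replace each of the 21 characters of 244424224424442244244 in place — 42 244 244 244 42 244 42 42 244 244 42 244 244 244 42 42 244 244 42 244 244 — and concatenate.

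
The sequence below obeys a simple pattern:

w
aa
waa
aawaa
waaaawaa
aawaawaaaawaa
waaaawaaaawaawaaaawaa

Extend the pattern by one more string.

aawaawaaaawaawaaaawaaaawaawaaaawaa

Each term (from the third on) is the two preceding terms concatenated in order: term 3 = w·aa = waa.
The next term joins aawaawaaaawaa and waaaawaaaawaawaaaawaa.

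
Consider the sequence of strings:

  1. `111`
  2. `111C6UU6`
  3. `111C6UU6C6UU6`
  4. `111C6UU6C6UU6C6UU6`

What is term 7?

111C6UU6C6UU6C6UU6C6UU6C6UU6C6UU6

Every step adds C6UU6 to the end: s(k+1) = s(k)·C6UU6.
From 111C6UU6C6UU6C6UU6, 3 further steps: 111C6UU6C6UU6C6UU6 → 111C6UU6C6UU6C6UU6C6UU6 → 111C6UU6C6UU6C6UU6C6UU6C6UU6 → (answer).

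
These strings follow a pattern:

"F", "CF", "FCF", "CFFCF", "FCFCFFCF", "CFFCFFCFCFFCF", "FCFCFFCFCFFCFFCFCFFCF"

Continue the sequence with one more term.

Each term (from the third on) is the two preceding terms concatenated in order: term 3 = F·CF = FCF.
So term 8 is CFFCFFCFCFFCF·FCFCFFCFCFFCFFCFCFFCF.

CFFCFFCFCFFCFFCFCFFCFCFFCFFCFCFFCF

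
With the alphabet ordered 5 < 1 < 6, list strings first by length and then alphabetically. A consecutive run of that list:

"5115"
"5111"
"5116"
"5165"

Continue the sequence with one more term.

The successor of 5165 increments the rightmost position that isn't already 6 and resets every position after it to 5.

5161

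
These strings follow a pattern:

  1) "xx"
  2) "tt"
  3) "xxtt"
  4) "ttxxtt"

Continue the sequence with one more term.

xxttttxxtt

Each term (from the third on) is the two preceding terms concatenated in order: term 3 = xx·tt = xxtt.
The next term joins xxtt and ttxxtt.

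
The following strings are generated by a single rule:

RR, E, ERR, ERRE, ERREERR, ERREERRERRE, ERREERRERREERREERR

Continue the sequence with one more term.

ERREERRERREERREERRERREERRERRE

This is a Fibonacci-style word recurrence s(k) = s(k−1)·s(k−2): e.g. E·RR = ERR.
So term 8 is ERREERRERREERREERR·ERREERRERRE.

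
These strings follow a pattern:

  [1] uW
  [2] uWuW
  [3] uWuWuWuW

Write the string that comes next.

Every step duplicates the string.
One more doubling of uWuWuWuW gives the answer.

uWuWuWuWuWuWuWuW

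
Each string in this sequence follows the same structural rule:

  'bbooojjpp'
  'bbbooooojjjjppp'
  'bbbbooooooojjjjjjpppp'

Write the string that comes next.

Reading off run lengths: b runs 2, 3, 4; o runs 3, 5, 7; j runs 2, 4, 6; p runs 2, 3, 4 — each is linear in n (n = 1, 2, …).
For the next term, n = 4, so the run lengths are 5, 9, 8, 5.

bbbbbooooooooojjjjjjjjppppp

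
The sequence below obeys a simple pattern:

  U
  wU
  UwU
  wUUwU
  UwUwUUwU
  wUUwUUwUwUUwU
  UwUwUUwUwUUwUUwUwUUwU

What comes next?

Each term (from the third on) is the two preceding terms concatenated in order: term 3 = U·wU = UwU.
Continuing: wUUwUUwUwUUwU · UwUwUUwUwUUwUUwUwUUwU gives term 8.

wUUwUUwUwUUwUUwUwUUwUwUUwUUwUwUUwU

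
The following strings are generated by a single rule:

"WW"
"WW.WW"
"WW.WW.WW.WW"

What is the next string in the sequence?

WW.WW.WW.WW.WW.WW.WW.WW

Each string is two copies of the previous one joined by '.'.
So the next term is two copies of WW.WW.WW.WW with '.' between the halves.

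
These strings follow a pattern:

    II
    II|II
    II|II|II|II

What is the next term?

s(k+1) = s(k)·|·s(k) — each term doubles the last with '|' between the halves.
Doubling II|II|II|II with '|' between the halves:

II|II|II|II|II|II|II|II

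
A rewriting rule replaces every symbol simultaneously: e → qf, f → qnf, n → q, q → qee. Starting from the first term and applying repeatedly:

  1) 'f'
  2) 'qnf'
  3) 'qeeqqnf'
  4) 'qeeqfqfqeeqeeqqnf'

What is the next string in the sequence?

Replace each of the 17 characters of qeeqfqfqeeqeeqqnf in place — qee qf qf qee qnf qee qnf qee qf qf qee qf qf qee qee q qnf — and concatenate.

qeeqfqfqeeqnfqeeqnfqeeqfqfqeeqfqfqeeqeeqqnf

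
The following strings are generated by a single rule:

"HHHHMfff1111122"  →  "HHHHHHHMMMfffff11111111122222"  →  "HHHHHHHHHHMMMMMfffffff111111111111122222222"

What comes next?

HHHHHHHHHHHHHMMMMMMMfffffffff1111111111111111122222222222

The n-th term is 3n+1 H's then 2n-1 M's then 2n+1 f's then 4n+1 1's then 3n-1 2's (n = 1, 2, …).
Setting n = 4 gives 13, 7, 9, 17, 11 characters in each block.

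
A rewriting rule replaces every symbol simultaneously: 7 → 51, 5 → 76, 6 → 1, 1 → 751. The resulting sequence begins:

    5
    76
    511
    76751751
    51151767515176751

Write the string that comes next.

76751751767515115176751767515115176751

Replace each of the 17 characters of 51151767515176751 in place — 76 751 751 76 751 51 1 51 76 751 76 751 51 1 51 76 751 — and concatenate.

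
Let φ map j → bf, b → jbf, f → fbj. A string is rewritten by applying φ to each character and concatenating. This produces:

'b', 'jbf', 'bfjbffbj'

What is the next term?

Expanding bfjbffbj: b→jbf, f→fbj, j→bf, b→jbf, f→fbj, f→fbj, b→jbf, j→bf. Concatenated: jbf fbj bf jbf fbj fbj jbf bf.

jbffbjbfjbffbjfbjjbfbf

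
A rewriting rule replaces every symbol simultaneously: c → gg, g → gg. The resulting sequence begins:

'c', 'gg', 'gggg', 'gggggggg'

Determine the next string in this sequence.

Expanding gggggggg: g→gg, g→gg, g→gg, g→gg, g→gg, g→gg, g→gg, g→gg. Concatenated: gg gg gg gg gg gg gg gg.

gggggggggggggggg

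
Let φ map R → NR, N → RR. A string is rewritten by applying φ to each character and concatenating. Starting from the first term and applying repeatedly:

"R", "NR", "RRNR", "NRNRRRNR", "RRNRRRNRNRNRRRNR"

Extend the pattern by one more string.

Rewriting the 16 symbols of RRNRRRNRNRNRRRNR one by one yields NR NR RR NR NR NR RR NR RR NR RR NR NR NR RR NR; concatenated:

NRNRRRNRNRNRRRNRRRNRRRNRNRNRRRNR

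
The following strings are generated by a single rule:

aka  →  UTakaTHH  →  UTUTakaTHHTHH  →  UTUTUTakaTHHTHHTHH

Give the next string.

Every step adds UT to the front and THH to the end of the previous string.
So the next term is UT·UTUTUTakaTHHTHHTHH·THH.

UTUTUTUTakaTHHTHHTHHTHH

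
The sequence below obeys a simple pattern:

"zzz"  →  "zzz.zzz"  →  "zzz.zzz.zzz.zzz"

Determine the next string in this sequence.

s(k+1) = s(k)·.·s(k) — each term doubles the last with '.' between the halves.
One more doubling of zzz.zzz.zzz.zzz gives the answer.

zzz.zzz.zzz.zzz.zzz.zzz.zzz.zzz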